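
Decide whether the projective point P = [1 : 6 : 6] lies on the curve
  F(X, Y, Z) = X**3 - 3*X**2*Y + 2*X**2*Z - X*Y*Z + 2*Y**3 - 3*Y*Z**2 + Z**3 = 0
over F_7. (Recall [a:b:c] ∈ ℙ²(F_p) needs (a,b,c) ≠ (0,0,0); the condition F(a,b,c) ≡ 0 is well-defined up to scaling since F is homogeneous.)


F(1,6,6) ≡ 1 (mod 7); P is NOT on the curve.

Evaluate F(1, 6, 6) term-by-term (mod 7).
  X**3 ↦ 1·1·1·1 = 1
  -3*X**2*Y ↦ -3·1·6·1 = -18
  2*X**2*Z ↦ 2·1·1·6 = 12
  -X*Y*Z ↦ -1·1·6·6 = -36
  2*Y**3 ↦ 2·1·216·1 = 432
  -3*Y*Z**2 ↦ -3·1·6·36 = -648
  Z**3 ↦ 1·1·1·216 = 216
Sum: F(1, 6, 6) = (1) + (-18) + (12) + (-36) + (432) + (-648) + (216) = -41.
Reducing mod 7: -41 ≡ 1 (mod 7).
Since F(a, b, c) ≡ 1 ≠ 0 (mod 7), P does NOT lie on the curve.


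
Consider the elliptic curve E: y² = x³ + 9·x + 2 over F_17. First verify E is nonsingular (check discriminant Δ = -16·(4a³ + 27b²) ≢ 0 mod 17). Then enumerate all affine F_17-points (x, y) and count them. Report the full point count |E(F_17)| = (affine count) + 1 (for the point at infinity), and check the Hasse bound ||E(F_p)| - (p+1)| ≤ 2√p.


Affine points = {(0, 6), (0, 11), (4, 0), (5, 6), (5, 11), (6, 0), (7, 0), (8, 5), (8, 12), (9, 8), (9, 9), (10, 2), (10, 15), (11, 2), (11, 15), (12, 6), (12, 11), (13, 2), (13, 15), (14, 4), (14, 13), (16, 3), (16, 14)}; affine count = 23; |E(F_17)| = 24.

Discriminant check: Δ ∝ 4a³ + 27b² = 4·9³ + 27·2² = 4·729 + 27·4 ≡ 15 (mod 17). Nonzero ⇒ E is nonsingular.
For each x ∈ F_17, compute rhs = x³ + 9·x + 2 mod 17, then count y ∈ F_17 with y² ≡ rhs.
  x = 0: rhs = 2, matching y values: 6, 11 (2 points).
  x = 1: rhs = 12, matching y values: none (0 points).
  x = 2: rhs = 11, matching y values: none (0 points).
  x = 3: rhs = 5, matching y values: none (0 points).
  x = 4: rhs = 0, matching y values: 0 (1 points).
  x = 5: rhs = 2, matching y values: 6, 11 (2 points).
  x = 6: rhs = 0, matching y values: 0 (1 points).
  x = 7: rhs = 0, matching y values: 0 (1 points).
  x = 8: rhs = 8, matching y values: 5, 12 (2 points).
  x = 9: rhs = 13, matching y values: 8, 9 (2 points).
  x = 10: rhs = 4, matching y values: 2, 15 (2 points).
  x = 11: rhs = 4, matching y values: 2, 15 (2 points).
  x = 12: rhs = 2, matching y values: 6, 11 (2 points).
  x = 13: rhs = 4, matching y values: 2, 15 (2 points).
  x = 14: rhs = 16, matching y values: 4, 13 (2 points).
  x = 15: rhs = 10, matching y values: none (0 points).
  x = 16: rhs = 9, matching y values: 3, 14 (2 points).
Total affine count: 23.
Full point count |E(F_17)| = 23 + 1 = 24.
Hasse bound: |24 − (17+1)| = |6| = 6 ≤ 2√17 ≈ 8.2462 ✓.


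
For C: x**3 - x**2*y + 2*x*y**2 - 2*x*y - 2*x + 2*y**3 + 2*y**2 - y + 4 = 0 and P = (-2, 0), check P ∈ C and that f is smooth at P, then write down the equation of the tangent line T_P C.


Tangent line at P: 10*x - y + 20 = 0.

Step 1: f(-2, 0) = 0, so P lies on C.
Step 2: partial derivatives
  f_x(x, y) = 3*x**2 - 2*x*y + 2*y**2 - 2*y - 2, f_y(x, y) = -x**2 + 4*x*y - 2*x + 6*y**2 + 4*y - 1.
  f_x(P) = 10, f_y(P) = -1 (gradient nonzero, so P is smooth).
Step 3: tangent line at P: 10·(x − -2) + -1·(y − 0) = 0.
Expanding: 10*x - y + 20 = 0.


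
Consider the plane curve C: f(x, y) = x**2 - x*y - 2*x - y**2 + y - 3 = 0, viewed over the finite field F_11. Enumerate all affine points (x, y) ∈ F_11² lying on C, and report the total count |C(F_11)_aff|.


Affine F_11-points: {(0, 6), (2, 5), (3, 0), (3, 9), (5, 2), (5, 5), (8, 6), (8, 9), (10, 0), (10, 2)}; count = 10.

For each of the 121 pairs (x, y) ∈ F_11², evaluate f(x, y) mod 11. Record the zeros.
  x = 0: [0↦8, 1↦8, 2↦6, 3↦2, 4↦7, 5↦10, 6↦0, 7↦10, 8↦7, 9↦2, 10↦6]  zeros at y ∈ {6}
  x = 1: [0↦7, 1↦6, 2↦3, 3↦9, 4↦2, 5↦4, 6↦4, 7↦2, 8↦9, 9↦3, 10↦6]  zeros at y ∈ ∅
  x = 2: [0↦8, 1↦6, 2↦2, 3↦7, 4↦10, 5↦0, 6↦10, 7↦7, 8↦2, 9↦6, 10↦8]  zeros at y ∈ {5}
  x = 3: [0↦0, 1↦8, 2↦3, 3↦7, 4↦9, 5↦9, 6↦7, 7↦3, 8↦8, 9↦0, 10↦1]  zeros at y ∈ {0, 9}
  x = 4: [0↦5, 1↦1, 2↦6, 3↦9, 4↦10, 5↦9, 6↦6, 7↦1, 8↦5, 9↦7, 10↦7]  zeros at y ∈ ∅
  x = 5: [0↦1, 1↦7, 2↦0, 3↦2, 4↦2, 5↦0, 6↦7, 7↦1, 8↦4, 9↦5, 10↦4]  zeros at y ∈ {2, 5}
  x = 6: [0↦10, 1↦4, 2↦7, 3↦8, 4↦7, 5↦4, 6↦10, 7↦3, 8↦5, 9↦5, 10↦3]  zeros at y ∈ ∅
  x = 7: [0↦10, 1↦3, 2↦5, 3↦5, 4↦3, 5↦10, 6↦4, 7↦7, 8↦8, 9↦7, 10↦4]  zeros at y ∈ ∅
  x = 8: [0↦1, 1↦4, 2↦5, 3↦4, 4↦1, 5↦7, 6↦0, 7↦2, 8↦2, 9↦0, 10↦7]  zeros at y ∈ {6, 9}
  x = 9: [0↦5, 1↦7, 2↦7, 3↦5, 4↦1, 5↦6, 6↦9, 7↦10, 8↦9, 9↦6, 10↦1]  zeros at y ∈ ∅
  x = 10: [0↦0, 1↦1, 2↦0, 3↦8, 4↦3, 5↦7, 6↦9, 7↦9, 8↦7, 9↦3, 10↦8]  zeros at y ∈ {0, 2}
Collecting zeros: affine points = {(0, 6), (2, 5), (3, 0), (3, 9), (5, 2), (5, 5), (8, 6), (8, 9), (10, 0), (10, 2)}.
Total count |C(F_11)_aff| = 10.


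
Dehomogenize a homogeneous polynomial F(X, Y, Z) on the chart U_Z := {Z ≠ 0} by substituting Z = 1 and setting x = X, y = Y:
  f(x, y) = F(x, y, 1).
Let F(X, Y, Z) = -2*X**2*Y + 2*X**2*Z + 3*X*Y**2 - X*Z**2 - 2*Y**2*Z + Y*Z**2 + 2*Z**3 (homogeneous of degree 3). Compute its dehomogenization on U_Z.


f(x, y) = -2*x**2*y + 2*x**2 + 3*x*y**2 - x - 2*y**2 + y + 2

On U_Z we set Z = 1. Each monomial c·X^i·Y^j·Z^k in F becomes c·x^i·y^j·1^k = c·x^i·y^j.
Substituting Z = 1: F(X, Y, 1) = -2*x**2*y + 2*x**2 + 3*x*y**2 - x - 2*y**2 + y + 2.
Note: deg(f) ≤ deg(F) = 3; strict inequality happens when F is divisible by Z (lost terms).


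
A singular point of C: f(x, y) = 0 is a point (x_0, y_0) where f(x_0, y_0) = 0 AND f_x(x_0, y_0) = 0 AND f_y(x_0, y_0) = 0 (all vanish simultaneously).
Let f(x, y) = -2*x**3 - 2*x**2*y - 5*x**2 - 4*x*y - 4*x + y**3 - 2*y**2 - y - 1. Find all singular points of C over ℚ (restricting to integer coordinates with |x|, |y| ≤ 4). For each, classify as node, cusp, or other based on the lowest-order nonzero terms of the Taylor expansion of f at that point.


Singular points: {(-1, 1)}; classification: node.

Compute partial derivatives:
  f_x = -6*x**2 - 4*x*y - 10*x - 4*y - 4.
  f_y = -2*x**2 - 4*x + 3*y**2 - 4*y - 1.
Scan x_0 ∈ {−4, ..., 4}. For each x_0, f_y(x_0, y) is a polynomial in y; find its integer roots y ∈ {−4, ..., 4}, then test f_x and f at those candidates.
  x = -4: f_y(-4, y) = 3*y**2 - 4*y - 17; no integer root y with |y| ≤ 4.
  x = -3: f_y(-3, y) = 3*y**2 - 4*y - 7; vanishes at y ∈ {-1}. (-3, -1): f_x = -36 ≠ 0.
  x = -2: f_y(-2, y) = 3*y**2 - 4*y - 1; no integer root y with |y| ≤ 4.
  x = -1: f_y(-1, y) = 3*y**2 - 4*y + 1; vanishes at y ∈ {1}. (-1, 1): f_x = 0, f = 0 — SINGULAR.
  x = 0: f_y(0, y) = 3*y**2 - 4*y - 1; no integer root y with |y| ≤ 4.
  x = 1: f_y(1, y) = 3*y**2 - 4*y - 7; vanishes at y ∈ {-1}. (1, -1): f_x = -12 ≠ 0.
  x = 2: f_y(2, y) = 3*y**2 - 4*y - 17; no integer root y with |y| ≤ 4.
  x = 3: f_y(3, y) = 3*y**2 - 4*y - 31; no integer root y with |y| ≤ 4.
  x = 4: f_y(4, y) = 3*y**2 - 4*y - 49; no integer root y with |y| ≤ 4.
Only singular point on the grid: (-1, 1).
Classify: substitute x = -1 + u, y = 1 + v and expand: f = -2*u**3 - 2*u**2*v - u**2 + v**3 + v**2.
No constant or linear terms (consistent with a singular point). Quadratic part: -u**2 + v**2. Cubic part: -2*u**3 - 2*u**2*v + v**3.
The quadratic part v**2 - u**2 = (v − u)(v + u) splits into two distinct linear factors, so there are two distinct tangent lines y − 1 = ±(x − -1) — this is a node (ordinary double point).
Classification: node.


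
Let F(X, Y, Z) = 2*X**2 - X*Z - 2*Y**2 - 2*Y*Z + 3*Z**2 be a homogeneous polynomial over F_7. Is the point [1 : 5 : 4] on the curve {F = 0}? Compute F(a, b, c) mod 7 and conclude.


F(1,5,4) ≡ 5 (mod 7); P is NOT on the curve.

Evaluate F(1, 5, 4) term-by-term (mod 7).
  2*X**2 ↦ 2·1·1·1 = 2
  -X*Z ↦ -1·1·1·4 = -4
  -2*Y**2 ↦ -2·1·25·1 = -50
  -2*Y*Z ↦ -2·1·5·4 = -40
  3*Z**2 ↦ 3·1·1·16 = 48
Sum: F(1, 5, 4) = (2) + (-4) + (-50) + (-40) + (48) = -44.
Reducing mod 7: -44 ≡ 5 (mod 7).
Since F(a, b, c) ≡ 5 ≠ 0 (mod 7), P does NOT lie on the curve.


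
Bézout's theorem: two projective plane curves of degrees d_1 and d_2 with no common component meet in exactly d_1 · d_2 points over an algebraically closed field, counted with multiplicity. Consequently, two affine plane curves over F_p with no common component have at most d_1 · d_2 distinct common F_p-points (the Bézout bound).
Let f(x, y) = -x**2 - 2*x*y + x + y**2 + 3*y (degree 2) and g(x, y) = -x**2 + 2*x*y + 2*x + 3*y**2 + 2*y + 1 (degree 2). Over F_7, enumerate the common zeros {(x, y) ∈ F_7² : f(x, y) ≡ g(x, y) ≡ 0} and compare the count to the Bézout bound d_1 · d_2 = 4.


Common zeros: ∅; count = 0; Bézout bound = 4.

deg(f) = 2, deg(g) = 2, so Bézout bound = 4.
Scan x ∈ F_7. For each x, list the y ∈ F_7 with f(x, y) ≡ 0 and those with g(x, y) ≡ 0 (mod 7); the common zeros in that column are the intersection.
  x = 0: f ≡ 0 at y ∈ {0, 4}; g ≡ 0 at y ∈ ∅; common: ∅.
  x = 1: f ≡ 0 at y ∈ {0, 6}; g ≡ 0 at y ∈ ∅; common: ∅.
  x = 2: f ≡ 0 at y ∈ {2, 6}; g ≡ 0 at y ∈ ∅; common: ∅.
  x = 3: f ≡ 0 at y ∈ ∅; g ≡ 0 at y ∈ {3, 6}; common: ∅.
  x = 4: f ≡ 0 at y ∈ ∅; g ≡ 0 at y ∈ {0, 6}; common: ∅.
  x = 5: f ≡ 0 at y ∈ ∅; g ≡ 0 at y ∈ {0, 3}; common: ∅.
  x = 6: f ≡ 0 at y ∈ ∅; g ≡ 0 at y ∈ ∅; common: ∅.
Collecting: common zeros = ∅, so the count is 0.
Comparison with the Bézout bound: 0 ≤ 4 = deg(f)·deg(g), as expected for curves with no common component (the affine F_7-count falls short of the bound because intersections may lie at infinity, over extension fields, or carry multiplicity).


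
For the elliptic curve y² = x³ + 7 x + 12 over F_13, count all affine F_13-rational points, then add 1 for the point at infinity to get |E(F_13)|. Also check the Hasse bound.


Affine points = {(0, 5), (0, 8), (4, 0), (5, 4), (5, 9), (6, 6), (6, 7), (7, 1), (7, 12), (10, 4), (10, 9), (11, 4), (11, 9), (12, 2), (12, 11)}; affine count = 15; |E(F_13)| = 16.

Discriminant check: Δ ∝ 4a³ + 27b² = 4·7³ + 27·12² = 4·343 + 27·144 ≡ 8 (mod 13). Nonzero ⇒ E is nonsingular.
For each x ∈ F_13, compute rhs = x³ + 7·x + 12 mod 13, then count y ∈ F_13 with y² ≡ rhs.
  x = 0: rhs = 12, matching y values: 5, 8 (2 points).
  x = 1: rhs = 7, matching y values: none (0 points).
  x = 2: rhs = 8, matching y values: none (0 points).
  x = 3: rhs = 8, matching y values: none (0 points).
  x = 4: rhs = 0, matching y values: 0 (1 points).
  x = 5: rhs = 3, matching y values: 4, 9 (2 points).
  x = 6: rhs = 10, matching y values: 6, 7 (2 points).
  x = 7: rhs = 1, matching y values: 1, 12 (2 points).
  x = 8: rhs = 8, matching y values: none (0 points).
  x = 9: rhs = 11, matching y values: none (0 points).
  x = 10: rhs = 3, matching y values: 4, 9 (2 points).
  x = 11: rhs = 3, matching y values: 4, 9 (2 points).
  x = 12: rhs = 4, matching y values: 2, 11 (2 points).
Total affine count: 15.
Full point count |E(F_13)| = 15 + 1 = 16.
Hasse bound: |16 − (13+1)| = |2| = 2 ≤ 2√13 ≈ 7.2111 ✓.


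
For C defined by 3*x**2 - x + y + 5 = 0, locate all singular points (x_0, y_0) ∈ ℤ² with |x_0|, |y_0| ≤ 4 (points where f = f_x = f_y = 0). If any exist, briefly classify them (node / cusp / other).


No singular points in the scanned grid; C is smooth there.

Compute partial derivatives:
  f_x = 6*x - 1.
  f_y = 1.
f_y = 1 is a nonzero constant, so f_y never vanishes: no point (x, y) can satisfy f = f_x = f_y = 0. In particular no (x, y) ∈ {−4, ..., 4}² is singular; the curve is smooth.


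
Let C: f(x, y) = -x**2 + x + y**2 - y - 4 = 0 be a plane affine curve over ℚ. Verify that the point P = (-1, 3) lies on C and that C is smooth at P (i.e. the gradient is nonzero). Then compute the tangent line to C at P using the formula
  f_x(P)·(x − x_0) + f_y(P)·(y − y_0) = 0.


Tangent line at P: 3*x + 5*y - 12 = 0.

Step 1: f(-1, 3) = 0, so P lies on C.
Step 2: partial derivatives
  f_x(x, y) = 1 - 2*x, f_y(x, y) = 2*y - 1.
  f_x(P) = 3, f_y(P) = 5 (gradient nonzero, so P is smooth).
Step 3: tangent line at P: 3·(x − -1) + 5·(y − 3) = 0.
Expanding: 3*x + 5*y - 12 = 0.


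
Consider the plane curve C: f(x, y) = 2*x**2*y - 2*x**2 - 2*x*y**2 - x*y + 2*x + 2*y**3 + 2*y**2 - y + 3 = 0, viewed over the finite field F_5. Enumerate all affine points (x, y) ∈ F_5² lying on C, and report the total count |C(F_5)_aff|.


Affine F_5-points: {(0, 2), (1, 1), (2, 3), (2, 4), (4, 2), (4, 3)}; count = 6.

For each of the 25 pairs (x, y) ∈ F_5², evaluate f(x, y) mod 5. Record the zeros.
  x = 0: [0↦3, 1↦1, 2↦0, 3↦2, 4↦4]  zeros at y ∈ {2}
  x = 1: [0↦3, 1↦0, 2↦4, 3↦2, 4↦1]  zeros at y ∈ {1}
  x = 2: [0↦4, 1↦4, 2↦2, 3↦0, 4↦0]  zeros at y ∈ {3, 4}
  x = 3: [0↦1, 1↦3, 2↦4, 3↦1, 4↦1]  zeros at y ∈ ∅
  x = 4: [0↦4, 1↦2, 2↦0, 3↦0, 4↦4]  zeros at y ∈ {2, 3}
Collecting zeros: affine points = {(0, 2), (1, 1), (2, 3), (2, 4), (4, 2), (4, 3)}.
Total count |C(F_5)_aff| = 6.


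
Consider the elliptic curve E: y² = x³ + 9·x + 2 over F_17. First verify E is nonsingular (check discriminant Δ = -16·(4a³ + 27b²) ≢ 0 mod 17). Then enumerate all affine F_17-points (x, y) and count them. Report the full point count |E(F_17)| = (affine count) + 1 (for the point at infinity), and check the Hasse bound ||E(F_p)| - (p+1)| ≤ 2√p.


Affine points = {(0, 6), (0, 11), (4, 0), (5, 6), (5, 11), (6, 0), (7, 0), (8, 5), (8, 12), (9, 8), (9, 9), (10, 2), (10, 15), (11, 2), (11, 15), (12, 6), (12, 11), (13, 2), (13, 15), (14, 4), (14, 13), (16, 3), (16, 14)}; affine count = 23; |E(F_17)| = 24.

Discriminant check: Δ ∝ 4a³ + 27b² = 4·9³ + 27·2² = 4·729 + 27·4 ≡ 15 (mod 17). Nonzero ⇒ E is nonsingular.
For each x ∈ F_17, compute rhs = x³ + 9·x + 2 mod 17, then count y ∈ F_17 with y² ≡ rhs.
  x = 0: rhs = 2, matching y values: 6, 11 (2 points).
  x = 1: rhs = 12, matching y values: none (0 points).
  x = 2: rhs = 11, matching y values: none (0 points).
  x = 3: rhs = 5, matching y values: none (0 points).
  x = 4: rhs = 0, matching y values: 0 (1 points).
  x = 5: rhs = 2, matching y values: 6, 11 (2 points).
  x = 6: rhs = 0, matching y values: 0 (1 points).
  x = 7: rhs = 0, matching y values: 0 (1 points).
  x = 8: rhs = 8, matching y values: 5, 12 (2 points).
  x = 9: rhs = 13, matching y values: 8, 9 (2 points).
  x = 10: rhs = 4, matching y values: 2, 15 (2 points).
  x = 11: rhs = 4, matching y values: 2, 15 (2 points).
  x = 12: rhs = 2, matching y values: 6, 11 (2 points).
  x = 13: rhs = 4, matching y values: 2, 15 (2 points).
  x = 14: rhs = 16, matching y values: 4, 13 (2 points).
  x = 15: rhs = 10, matching y values: none (0 points).
  x = 16: rhs = 9, matching y values: 3, 14 (2 points).
Total affine count: 23.
Full point count |E(F_17)| = 23 + 1 = 24.
Hasse bound: |24 − (17+1)| = |6| = 6 ≤ 2√17 ≈ 8.2462 ✓.


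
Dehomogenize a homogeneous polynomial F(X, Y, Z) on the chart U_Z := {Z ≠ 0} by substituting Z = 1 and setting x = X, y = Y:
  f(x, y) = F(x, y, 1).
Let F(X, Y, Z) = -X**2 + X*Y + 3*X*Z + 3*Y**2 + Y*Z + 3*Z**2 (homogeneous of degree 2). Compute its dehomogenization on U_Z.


f(x, y) = -x**2 + x*y + 3*x + 3*y**2 + y + 3

On U_Z we set Z = 1. Each monomial c·X^i·Y^j·Z^k in F becomes c·x^i·y^j·1^k = c·x^i·y^j.
Substituting Z = 1: F(X, Y, 1) = -x**2 + x*y + 3*x + 3*y**2 + y + 3.
Note: deg(f) ≤ deg(F) = 2; strict inequality happens when F is divisible by Z (lost terms).


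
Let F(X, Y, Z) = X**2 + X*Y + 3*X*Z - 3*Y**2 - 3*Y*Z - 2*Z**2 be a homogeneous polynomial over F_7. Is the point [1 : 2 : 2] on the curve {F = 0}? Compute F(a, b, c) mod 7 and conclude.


F(1,2,2) ≡ 5 (mod 7); P is NOT on the curve.

Evaluate F(1, 2, 2) term-by-term (mod 7).
  X**2 ↦ 1·1·1·1 = 1
  X*Y ↦ 1·1·2·1 = 2
  3*X*Z ↦ 3·1·1·2 = 6
  -3*Y**2 ↦ -3·1·4·1 = -12
  -3*Y*Z ↦ -3·1·2·2 = -12
  -2*Z**2 ↦ -2·1·1·4 = -8
Sum: F(1, 2, 2) = (1) + (2) + (6) + (-12) + (-12) + (-8) = -23.
Reducing mod 7: -23 ≡ 5 (mod 7).
Since F(a, b, c) ≡ 5 ≠ 0 (mod 7), P does NOT lie on the curve.


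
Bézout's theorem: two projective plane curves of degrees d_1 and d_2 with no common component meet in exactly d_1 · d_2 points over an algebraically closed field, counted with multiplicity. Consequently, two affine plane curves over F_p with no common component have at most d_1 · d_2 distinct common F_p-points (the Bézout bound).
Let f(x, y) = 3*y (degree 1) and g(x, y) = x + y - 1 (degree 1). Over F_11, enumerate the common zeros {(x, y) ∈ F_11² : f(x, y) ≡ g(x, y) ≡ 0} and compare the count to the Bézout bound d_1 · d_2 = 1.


Common zeros: {(1, 0)}; count = 1; Bézout bound = 1.

deg(f) = 1, deg(g) = 1, so Bézout bound = 1.
Scan x ∈ F_11. For each x, list the y ∈ F_11 with f(x, y) ≡ 0 and those with g(x, y) ≡ 0 (mod 11); the common zeros in that column are the intersection.
  x = 0: f ≡ 0 at y ∈ {0}; g ≡ 0 at y ∈ {1}; common: ∅.
  x = 1: f ≡ 0 at y ∈ {0}; g ≡ 0 at y ∈ {0}; common: {0}.
  x = 2: f ≡ 0 at y ∈ {0}; g ≡ 0 at y ∈ {10}; common: ∅.
  x = 3: f ≡ 0 at y ∈ {0}; g ≡ 0 at y ∈ {9}; common: ∅.
  x = 4: f ≡ 0 at y ∈ {0}; g ≡ 0 at y ∈ {8}; common: ∅.
  x = 5: f ≡ 0 at y ∈ {0}; g ≡ 0 at y ∈ {7}; common: ∅.
  x = 6: f ≡ 0 at y ∈ {0}; g ≡ 0 at y ∈ {6}; common: ∅.
  x = 7: f ≡ 0 at y ∈ {0}; g ≡ 0 at y ∈ {5}; common: ∅.
  x = 8: f ≡ 0 at y ∈ {0}; g ≡ 0 at y ∈ {4}; common: ∅.
  x = 9: f ≡ 0 at y ∈ {0}; g ≡ 0 at y ∈ {3}; common: ∅.
  x = 10: f ≡ 0 at y ∈ {0}; g ≡ 0 at y ∈ {2}; common: ∅.
Collecting: common zeros = {(1, 0)}, so the count is 1.
Comparison with the Bézout bound: 1 ≤ 1 = deg(f)·deg(g), as expected for curves with no common component (the bound is attained).


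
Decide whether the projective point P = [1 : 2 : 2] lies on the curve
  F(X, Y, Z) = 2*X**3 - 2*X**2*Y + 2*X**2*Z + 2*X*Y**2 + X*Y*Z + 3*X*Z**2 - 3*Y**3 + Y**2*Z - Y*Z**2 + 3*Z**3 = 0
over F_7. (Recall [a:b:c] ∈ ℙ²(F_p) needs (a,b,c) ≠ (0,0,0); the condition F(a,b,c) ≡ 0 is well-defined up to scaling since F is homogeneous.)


F(1,2,2) ≡ 5 (mod 7); P is NOT on the curve.

Evaluate F(1, 2, 2) term-by-term (mod 7).
  2*X**3 ↦ 2·1·1·1 = 2
  -2*X**2*Y ↦ -2·1·2·1 = -4
  2*X**2*Z ↦ 2·1·1·2 = 4
  2*X*Y**2 ↦ 2·1·4·1 = 8
  X*Y*Z ↦ 1·1·2·2 = 4
  3*X*Z**2 ↦ 3·1·1·4 = 12
  -3*Y**3 ↦ -3·1·8·1 = -24
  Y**2*Z ↦ 1·1·4·2 = 8
  -Y*Z**2 ↦ -1·1·2·4 = -8
  3*Z**3 ↦ 3·1·1·8 = 24
Sum: F(1, 2, 2) = (2) + (-4) + (4) + (8) + (4) + (12) + (-24) + (8) + (-8) + (24) = 26.
Reducing mod 7: 26 ≡ 5 (mod 7).
Since F(a, b, c) ≡ 5 ≠ 0 (mod 7), P does NOT lie on the curve.


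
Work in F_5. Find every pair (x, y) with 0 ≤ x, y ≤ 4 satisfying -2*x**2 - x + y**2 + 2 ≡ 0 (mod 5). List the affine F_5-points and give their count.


Affine F_5-points: {(1, 1), (1, 4), (3, 2), (3, 3), (4, 2), (4, 3)}; count = 6.

For each of the 25 pairs (x, y) ∈ F_5², evaluate f(x, y) mod 5. Record the zeros.
  x = 0: [0↦2, 1↦3, 2↦1, 3↦1, 4↦3]  zeros at y ∈ ∅
  x = 1: [0↦4, 1↦0, 2↦3, 3↦3, 4↦0]  zeros at y ∈ {1, 4}
  x = 2: [0↦2, 1↦3, 2↦1, 3↦1, 4↦3]  zeros at y ∈ ∅
  x = 3: [0↦1, 1↦2, 2↦0, 3↦0, 4↦2]  zeros at y ∈ {2, 3}
  x = 4: [0↦1, 1↦2, 2↦0, 3↦0, 4↦2]  zeros at y ∈ {2, 3}
Collecting zeros: affine points = {(1, 1), (1, 4), (3, 2), (3, 3), (4, 2), (4, 3)}.
Total count |C(F_5)_aff| = 6.


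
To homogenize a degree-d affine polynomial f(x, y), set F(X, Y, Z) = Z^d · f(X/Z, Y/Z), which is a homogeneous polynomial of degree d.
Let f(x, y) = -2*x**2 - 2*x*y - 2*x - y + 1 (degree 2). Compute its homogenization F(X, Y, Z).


F(X, Y, Z) = -2*X**2 - 2*X*Y - 2*X*Z - Y*Z + Z**2

deg(f) = 2.
Substitute x = X/Z, y = Y/Z into f, then multiply by Z^2.
  monomial -2·x^2·y^0 ↦ -2·X^2·Y^0·Z^0.
  monomial -2·x^1·y^1 ↦ -2·X^1·Y^1·Z^0.
  monomial -2·x^1·y^0 ↦ -2·X^1·Y^0·Z^1.
  monomial -1·x^0·y^1 ↦ -1·X^0·Y^1·Z^1.
  monomial 1·x^0·y^0 ↦ 1·X^0·Y^0·Z^2.
Collecting: F(X, Y, Z) = -2*X**2 - 2*X*Y - 2*X*Z - Y*Z + Z**2.


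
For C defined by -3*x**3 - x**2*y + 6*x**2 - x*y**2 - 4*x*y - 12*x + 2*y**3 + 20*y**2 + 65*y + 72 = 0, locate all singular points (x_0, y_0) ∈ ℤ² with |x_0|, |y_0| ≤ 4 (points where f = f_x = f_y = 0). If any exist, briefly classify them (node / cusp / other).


Singular points: {(1, -3)}; classification: cusp.

Compute partial derivatives:
  f_x = -9*x**2 - 2*x*y + 12*x - y**2 - 4*y - 12.
  f_y = -x**2 - 2*x*y - 4*x + 6*y**2 + 40*y + 65.
Scan x_0 ∈ {−4, ..., 4}. For each x_0, f_y(x_0, y) is a polynomial in y; find its integer roots y ∈ {−4, ..., 4}, then test f_x and f at those candidates.
  x = -4: f_y(-4, y) = 6*y**2 + 48*y + 65; no integer root y with |y| ≤ 4.
  x = -3: f_y(-3, y) = 6*y**2 + 46*y + 68; vanishes at y ∈ {-2}. (-3, -2): f_x = -137 ≠ 0.
  x = -2: f_y(-2, y) = 6*y**2 + 44*y + 69; no integer root y with |y| ≤ 4.
  x = -1: f_y(-1, y) = 6*y**2 + 42*y + 68; no integer root y with |y| ≤ 4.
  x = 0: f_y(0, y) = 6*y**2 + 40*y + 65; no integer root y with |y| ≤ 4.
  x = 1: f_y(1, y) = 6*y**2 + 38*y + 60; vanishes at y ∈ {-3}. (1, -3): f_x = 0, f = 0 — SINGULAR.
  x = 2: f_y(2, y) = 6*y**2 + 36*y + 53; no integer root y with |y| ≤ 4.
  x = 3: f_y(3, y) = 6*y**2 + 34*y + 44; vanishes at y ∈ {-2}. (3, -2): f_x = -41 ≠ 0.
  x = 4: f_y(4, y) = 6*y**2 + 32*y + 33; no integer root y with |y| ≤ 4.
Only singular point on the grid: (1, -3).
Classify: substitute x = 1 + u, y = -3 + v and expand: f = -3*u**3 - u**2*v - u*v**2 + 2*v**3 + v**2.
No constant or linear terms (consistent with a singular point). Quadratic part: v**2. Cubic part: -3*u**3 - u**2*v - u*v**2 + 2*v**3.
The quadratic part v**2 is a perfect square, so there is a single (double) tangent line v = 0, i.e. y = -3. Restricting the cubic part to that line (v = 0) leaves -3*u**3 ≠ 0, so f is not divisible by v and the branch is v² ≈ 3*u**3 to lowest order — this is a cusp.
Classification: cusp.


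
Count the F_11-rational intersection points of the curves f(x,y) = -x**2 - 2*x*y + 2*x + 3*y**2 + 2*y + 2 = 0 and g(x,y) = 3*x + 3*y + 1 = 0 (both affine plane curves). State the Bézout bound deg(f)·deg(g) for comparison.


Common zeros: {(7, 0)}; count = 1; Bézout bound = 2.

deg(f) = 2, deg(g) = 1, so Bézout bound = 2.
Scan x ∈ F_11. For each x, list the y ∈ F_11 with f(x, y) ≡ 0 and those with g(x, y) ≡ 0 (mod 11); the common zeros in that column are the intersection.
  x = 0: f ≡ 0 at y ∈ ∅; g ≡ 0 at y ∈ {7}; common: ∅.
  x = 1: f ≡ 0 at y ∈ ∅; g ≡ 0 at y ∈ {6}; common: ∅.
  x = 2: f ≡ 0 at y ∈ ∅; g ≡ 0 at y ∈ {5}; common: ∅.
  x = 3: f ≡ 0 at y ∈ ∅; g ≡ 0 at y ∈ {4}; common: ∅.
  x = 4: f ≡ 0 at y ∈ {6, 7}; g ≡ 0 at y ∈ {3}; common: ∅.
  x = 5: f ≡ 0 at y ∈ {5}; g ≡ 0 at y ∈ {2}; common: ∅.
  x = 6: f ≡ 0 at y ∈ {0, 7}; g ≡ 0 at y ∈ {1}; common: ∅.
  x = 7: f ≡ 0 at y ∈ {0, 4}; g ≡ 0 at y ∈ {0}; common: {0}.
  x = 8: f ≡ 0 at y ∈ {6}; g ≡ 0 at y ∈ {10}; common: ∅.
  x = 9: f ≡ 0 at y ∈ {4, 5}; g ≡ 0 at y ∈ {9}; common: ∅.
  x = 10: f ≡ 0 at y ∈ ∅; g ≡ 0 at y ∈ {8}; common: ∅.
Collecting: common zeros = {(7, 0)}, so the count is 1.
Comparison with the Bézout bound: 1 ≤ 2 = deg(f)·deg(g), as expected for curves with no common component (the affine F_11-count falls short of the bound because intersections may lie at infinity, over extension fields, or carry multiplicity).


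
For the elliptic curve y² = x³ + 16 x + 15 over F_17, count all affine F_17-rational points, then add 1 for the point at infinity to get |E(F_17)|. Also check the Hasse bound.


Affine points = {(0, 7), (0, 10), (1, 7), (1, 10), (2, 2), (2, 15), (5, 4), (5, 13), (6, 2), (6, 15), (8, 3), (8, 14), (9, 2), (9, 15), (10, 6), (10, 11), (11, 3), (11, 14), (14, 5), (14, 12), (15, 3), (15, 14), (16, 7), (16, 10)}; affine count = 24; |E(F_17)| = 25.

Discriminant check: Δ ∝ 4a³ + 27b² = 4·16³ + 27·15² = 4·4096 + 27·225 ≡ 2 (mod 17). Nonzero ⇒ E is nonsingular.
For each x ∈ F_17, compute rhs = x³ + 16·x + 15 mod 17, then count y ∈ F_17 with y² ≡ rhs.
  x = 0: rhs = 15, matching y values: 7, 10 (2 points).
  x = 1: rhs = 15, matching y values: 7, 10 (2 points).
  x = 2: rhs = 4, matching y values: 2, 15 (2 points).
  x = 3: rhs = 5, matching y values: none (0 points).
  x = 4: rhs = 7, matching y values: none (0 points).
  x = 5: rhs = 16, matching y values: 4, 13 (2 points).
  x = 6: rhs = 4, matching y values: 2, 15 (2 points).
  x = 7: rhs = 11, matching y values: none (0 points).
  x = 8: rhs = 9, matching y values: 3, 14 (2 points).
  x = 9: rhs = 4, matching y values: 2, 15 (2 points).
  x = 10: rhs = 2, matching y values: 6, 11 (2 points).
  x = 11: rhs = 9, matching y values: 3, 14 (2 points).
  x = 12: rhs = 14, matching y values: none (0 points).
  x = 13: rhs = 6, matching y values: none (0 points).
  x = 14: rhs = 8, matching y values: 5, 12 (2 points).
  x = 15: rhs = 9, matching y values: 3, 14 (2 points).
  x = 16: rhs = 15, matching y values: 7, 10 (2 points).
Total affine count: 24.
Full point count |E(F_17)| = 24 + 1 = 25.
Hasse bound: |25 − (17+1)| = |7| = 7 ≤ 2√17 ≈ 8.2462 ✓.


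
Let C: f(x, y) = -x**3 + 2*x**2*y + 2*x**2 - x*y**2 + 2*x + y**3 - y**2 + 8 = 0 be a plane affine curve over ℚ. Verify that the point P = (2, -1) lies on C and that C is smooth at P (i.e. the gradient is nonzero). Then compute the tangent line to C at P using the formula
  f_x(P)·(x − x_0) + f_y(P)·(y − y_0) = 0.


Tangent line at P: -11*x + 17*y + 39 = 0.

Step 1: f(2, -1) = 0, so P lies on C.
Step 2: partial derivatives
  f_x(x, y) = -3*x**2 + 4*x*y + 4*x - y**2 + 2, f_y(x, y) = 2*x**2 - 2*x*y + 3*y**2 - 2*y.
  f_x(P) = -11, f_y(P) = 17 (gradient nonzero, so P is smooth).
Step 3: tangent line at P: -11·(x − 2) + 17·(y − -1) = 0.
Expanding: -11*x + 17*y + 39 = 0.


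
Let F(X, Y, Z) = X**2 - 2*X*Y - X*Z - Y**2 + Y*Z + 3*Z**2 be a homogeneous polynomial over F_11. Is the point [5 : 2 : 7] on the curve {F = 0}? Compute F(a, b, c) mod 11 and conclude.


F(5,2,7) ≡ 6 (mod 11); P is NOT on the curve.

Evaluate F(5, 2, 7) term-by-term (mod 11).
  X**2 ↦ 1·25·1·1 = 25
  -2*X*Y ↦ -2·5·2·1 = -20
  -X*Z ↦ -1·5·1·7 = -35
  -Y**2 ↦ -1·1·4·1 = -4
  Y*Z ↦ 1·1·2·7 = 14
  3*Z**2 ↦ 3·1·1·49 = 147
Sum: F(5, 2, 7) = (25) + (-20) + (-35) + (-4) + (14) + (147) = 127.
Reducing mod 11: 127 ≡ 6 (mod 11).
Since F(a, b, c) ≡ 6 ≠ 0 (mod 11), P does NOT lie on the curve.


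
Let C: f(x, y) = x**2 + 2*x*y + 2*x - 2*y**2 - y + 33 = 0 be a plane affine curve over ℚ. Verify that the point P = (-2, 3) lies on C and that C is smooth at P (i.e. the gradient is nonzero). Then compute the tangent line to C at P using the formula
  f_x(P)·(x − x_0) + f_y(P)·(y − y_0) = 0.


Tangent line at P: 4*x - 17*y + 59 = 0.

Step 1: f(-2, 3) = 0, so P lies on C.
Step 2: partial derivatives
  f_x(x, y) = 2*x + 2*y + 2, f_y(x, y) = 2*x - 4*y - 1.
  f_x(P) = 4, f_y(P) = -17 (gradient nonzero, so P is smooth).
Step 3: tangent line at P: 4·(x − -2) + -17·(y − 3) = 0.
Expanding: 4*x - 17*y + 59 = 0.


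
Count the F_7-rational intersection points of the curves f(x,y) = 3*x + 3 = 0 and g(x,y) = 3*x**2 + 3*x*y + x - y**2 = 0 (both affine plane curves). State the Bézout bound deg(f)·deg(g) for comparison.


Common zeros: ∅; count = 0; Bézout bound = 2.

deg(f) = 1, deg(g) = 2, so Bézout bound = 2.
Scan x ∈ F_7. For each x, list the y ∈ F_7 with f(x, y) ≡ 0 and those with g(x, y) ≡ 0 (mod 7); the common zeros in that column are the intersection.
  x = 0: f ≡ 0 at y ∈ ∅; g ≡ 0 at y ∈ {0}; common: ∅.
  x = 1: f ≡ 0 at y ∈ ∅; g ≡ 0 at y ∈ {4, 6}; common: ∅.
  x = 2: f ≡ 0 at y ∈ ∅; g ≡ 0 at y ∈ {0, 6}; common: ∅.
  x = 3: f ≡ 0 at y ∈ ∅; g ≡ 0 at y ∈ ∅; common: ∅.
  x = 4: f ≡ 0 at y ∈ ∅; g ≡ 0 at y ∈ {1, 4}; common: ∅.
  x = 5: f ≡ 0 at y ∈ ∅; g ≡ 0 at y ∈ ∅; common: ∅.
  x = 6: f ≡ 0 at y ∈ {0, 1, 2, 3, 4, 5, 6}; g ≡ 0 at y ∈ ∅; common: ∅.
Collecting: common zeros = ∅, so the count is 0.
Comparison with the Bézout bound: 0 ≤ 2 = deg(f)·deg(g), as expected for curves with no common component (the affine F_7-count falls short of the bound because intersections may lie at infinity, over extension fields, or carry multiplicity).


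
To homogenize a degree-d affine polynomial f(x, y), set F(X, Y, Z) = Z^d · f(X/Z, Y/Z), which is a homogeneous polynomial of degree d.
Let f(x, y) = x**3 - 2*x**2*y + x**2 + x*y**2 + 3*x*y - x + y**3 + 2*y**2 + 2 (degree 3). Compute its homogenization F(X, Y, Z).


F(X, Y, Z) = X**3 - 2*X**2*Y + X**2*Z + X*Y**2 + 3*X*Y*Z - X*Z**2 + Y**3 + 2*Y**2*Z + 2*Z**3

deg(f) = 3.
Substitute x = X/Z, y = Y/Z into f, then multiply by Z^3.
  monomial 1·x^3·y^0 ↦ 1·X^3·Y^0·Z^0.
  monomial -2·x^2·y^1 ↦ -2·X^2·Y^1·Z^0.
  monomial 1·x^2·y^0 ↦ 1·X^2·Y^0·Z^1.
  monomial 1·x^1·y^2 ↦ 1·X^1·Y^2·Z^0.
  monomial 3·x^1·y^1 ↦ 3·X^1·Y^1·Z^1.
  monomial -1·x^1·y^0 ↦ -1·X^1·Y^0·Z^2.
  monomial 1·x^0·y^3 ↦ 1·X^0·Y^3·Z^0.
  monomial 2·x^0·y^2 ↦ 2·X^0·Y^2·Z^1.
  monomial 2·x^0·y^0 ↦ 2·X^0·Y^0·Z^3.
Collecting: F(X, Y, Z) = X**3 - 2*X**2*Y + X**2*Z + X*Y**2 + 3*X*Y*Z - X*Z**2 + Y**3 + 2*Y**2*Z + 2*Z**3.


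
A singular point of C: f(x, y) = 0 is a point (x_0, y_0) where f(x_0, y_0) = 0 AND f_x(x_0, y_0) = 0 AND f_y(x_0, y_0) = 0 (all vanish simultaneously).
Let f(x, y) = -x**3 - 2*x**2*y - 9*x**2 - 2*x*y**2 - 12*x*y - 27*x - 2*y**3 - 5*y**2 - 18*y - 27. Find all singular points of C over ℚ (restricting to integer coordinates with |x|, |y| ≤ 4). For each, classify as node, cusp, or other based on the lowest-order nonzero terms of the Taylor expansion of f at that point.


Singular points: {(-3, 0)}; classification: cusp.

Compute partial derivatives:
  f_x = -3*x**2 - 4*x*y - 18*x - 2*y**2 - 12*y - 27.
  f_y = -2*x**2 - 4*x*y - 12*x - 6*y**2 - 10*y - 18.
Scan x_0 ∈ {−4, ..., 4}. For each x_0, f_y(x_0, y) is a polynomial in y; find its integer roots y ∈ {−4, ..., 4}, then test f_x and f at those candidates.
  x = -4: f_y(-4, y) = -6*y**2 + 6*y - 2; no integer root y with |y| ≤ 4.
  x = -3: f_y(-3, y) = -6*y**2 + 2*y; vanishes at y ∈ {0}. (-3, 0): f_x = 0, f = 0 — SINGULAR.
  x = -2: f_y(-2, y) = -6*y**2 - 2*y - 2; no integer root y with |y| ≤ 4.
  x = -1: f_y(-1, y) = -6*y**2 - 6*y - 8; no integer root y with |y| ≤ 4.
  x = 0: f_y(0, y) = -6*y**2 - 10*y - 18; no integer root y with |y| ≤ 4.
  x = 1: f_y(1, y) = -6*y**2 - 14*y - 32; no integer root y with |y| ≤ 4.
  x = 2: f_y(2, y) = -6*y**2 - 18*y - 50; no integer root y with |y| ≤ 4.
  x = 3: f_y(3, y) = -6*y**2 - 22*y - 72; no integer root y with |y| ≤ 4.
  x = 4: f_y(4, y) = -6*y**2 - 26*y - 98; no integer root y with |y| ≤ 4.
Only singular point on the grid: (-3, 0).
Classify: substitute x = -3 + u, y = 0 + v and expand: f = -u**3 - 2*u**2*v - 2*u*v**2 - 2*v**3 + v**2.
No constant or linear terms (consistent with a singular point). Quadratic part: v**2. Cubic part: -u**3 - 2*u**2*v - 2*u*v**2 - 2*v**3.
The quadratic part v**2 is a perfect square, so there is a single (double) tangent line v = 0, i.e. y = 0. Restricting the cubic part to that line (v = 0) leaves -u**3 ≠ 0, so f is not divisible by v and the branch is v² ≈ u**3 to lowest order — this is a cusp.
Classification: cusp.


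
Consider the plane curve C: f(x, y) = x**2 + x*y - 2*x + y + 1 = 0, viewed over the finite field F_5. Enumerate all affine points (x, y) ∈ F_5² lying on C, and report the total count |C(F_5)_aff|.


Affine F_5-points: {(0, 4), (1, 0), (2, 3), (3, 4)}; count = 4.

For each of the 25 pairs (x, y) ∈ F_5², evaluate f(x, y) mod 5. Record the zeros.
  x = 0: [0↦1, 1↦2, 2↦3, 3↦4, 4↦0]  zeros at y ∈ {4}
  x = 1: [0↦0, 1↦2, 2↦4, 3↦1, 4↦3]  zeros at y ∈ {0}
  x = 2: [0↦1, 1↦4, 2↦2, 3↦0, 4↦3]  zeros at y ∈ {3}
  x = 3: [0↦4, 1↦3, 2↦2, 3↦1, 4↦0]  zeros at y ∈ {4}
  x = 4: [0↦4, 1↦4, 2↦4, 3↦4, 4↦4]  zeros at y ∈ ∅
Collecting zeros: affine points = {(0, 4), (1, 0), (2, 3), (3, 4)}.
Total count |C(F_5)_aff| = 4.


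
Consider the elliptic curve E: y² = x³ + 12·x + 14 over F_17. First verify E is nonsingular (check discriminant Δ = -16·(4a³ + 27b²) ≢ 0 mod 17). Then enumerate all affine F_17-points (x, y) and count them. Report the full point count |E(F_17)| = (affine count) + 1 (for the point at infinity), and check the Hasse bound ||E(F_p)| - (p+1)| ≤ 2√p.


Affine points = {(3, 3), (3, 14), (6, 8), (6, 9), (7, 4), (7, 13), (9, 1), (9, 16), (11, 7), (11, 10), (12, 4), (12, 13), (13, 2), (13, 15), (14, 6), (14, 11), (15, 4), (15, 13), (16, 1), (16, 16)}; affine count = 20; |E(F_17)| = 21.

Discriminant check: Δ ∝ 4a³ + 27b² = 4·12³ + 27·14² = 4·1728 + 27·196 ≡ 15 (mod 17). Nonzero ⇒ E is nonsingular.
For each x ∈ F_17, compute rhs = x³ + 12·x + 14 mod 17, then count y ∈ F_17 with y² ≡ rhs.
  x = 0: rhs = 14, matching y values: none (0 points).
  x = 1: rhs = 10, matching y values: none (0 points).
  x = 2: rhs = 12, matching y values: none (0 points).
  x = 3: rhs = 9, matching y values: 3, 14 (2 points).
  x = 4: rhs = 7, matching y values: none (0 points).
  x = 5: rhs = 12, matching y values: none (0 points).
  x = 6: rhs = 13, matching y values: 8, 9 (2 points).
  x = 7: rhs = 16, matching y values: 4, 13 (2 points).
  x = 8: rhs = 10, matching y values: none (0 points).
  x = 9: rhs = 1, matching y values: 1, 16 (2 points).
  x = 10: rhs = 12, matching y values: none (0 points).
  x = 11: rhs = 15, matching y values: 7, 10 (2 points).
  x = 12: rhs = 16, matching y values: 4, 13 (2 points).
  x = 13: rhs = 4, matching y values: 2, 15 (2 points).
  x = 14: rhs = 2, matching y values: 6, 11 (2 points).
  x = 15: rhs = 16, matching y values: 4, 13 (2 points).
  x = 16: rhs = 1, matching y values: 1, 16 (2 points).
Total affine count: 20.
Full point count |E(F_17)| = 20 + 1 = 21.
Hasse bound: |21 − (17+1)| = |3| = 3 ≤ 2√17 ≈ 8.2462 ✓.


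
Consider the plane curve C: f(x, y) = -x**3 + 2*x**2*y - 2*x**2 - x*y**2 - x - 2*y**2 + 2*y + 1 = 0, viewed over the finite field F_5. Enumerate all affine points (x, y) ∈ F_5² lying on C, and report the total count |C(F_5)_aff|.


Affine F_5-points: {(1, 4), (4, 2)}; count = 2.

For each of the 25 pairs (x, y) ∈ F_5², evaluate f(x, y) mod 5. Record the zeros.
  x = 0: [0↦1, 1↦1, 2↦2, 3↦4, 4↦2]  zeros at y ∈ ∅
  x = 1: [0↦2, 1↦3, 2↦3, 3↦2, 4↦0]  zeros at y ∈ {4}
  x = 2: [0↦3, 1↦4, 2↦2, 3↦2, 4↦4]  zeros at y ∈ ∅
  x = 3: [0↦3, 1↦3, 2↦3, 3↦3, 4↦3]  zeros at y ∈ ∅
  x = 4: [0↦1, 1↦4, 2↦0, 3↦4, 4↦1]  zeros at y ∈ {2}
Collecting zeros: affine points = {(1, 4), (4, 2)}.
Total count |C(F_5)_aff| = 2.


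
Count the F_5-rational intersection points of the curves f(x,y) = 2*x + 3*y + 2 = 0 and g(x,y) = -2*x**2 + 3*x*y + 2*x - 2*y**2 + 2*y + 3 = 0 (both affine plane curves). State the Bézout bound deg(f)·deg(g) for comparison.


Common zeros: {(1, 2), (2, 3)}; count = 2; Bézout bound = 2.

deg(f) = 1, deg(g) = 2, so Bézout bound = 2.
Scan x ∈ F_5. For each x, list the y ∈ F_5 with f(x, y) ≡ 0 and those with g(x, y) ≡ 0 (mod 5); the common zeros in that column are the intersection.
  x = 0: f ≡ 0 at y ∈ {1}; g ≡ 0 at y ∈ ∅; common: ∅.
  x = 1: f ≡ 0 at y ∈ {2}; g ≡ 0 at y ∈ {2, 3}; common: {2}.
  x = 2: f ≡ 0 at y ∈ {3}; g ≡ 0 at y ∈ {1, 3}; common: {3}.
  x = 3: f ≡ 0 at y ∈ {4}; g ≡ 0 at y ∈ {1, 2}; common: ∅.
  x = 4: f ≡ 0 at y ∈ {0}; g ≡ 0 at y ∈ ∅; common: ∅.
Collecting: common zeros = {(1, 2), (2, 3)}, so the count is 2.
Comparison with the Bézout bound: 2 ≤ 2 = deg(f)·deg(g), as expected for curves with no common component (the bound is attained).


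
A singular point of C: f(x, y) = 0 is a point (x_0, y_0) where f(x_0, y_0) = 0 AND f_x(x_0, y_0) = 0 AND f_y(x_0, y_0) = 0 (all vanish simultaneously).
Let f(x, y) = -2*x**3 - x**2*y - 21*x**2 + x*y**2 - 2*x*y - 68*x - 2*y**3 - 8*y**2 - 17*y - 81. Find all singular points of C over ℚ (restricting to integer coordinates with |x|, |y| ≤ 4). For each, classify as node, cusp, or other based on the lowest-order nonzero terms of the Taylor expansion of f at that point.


Singular points: {(-3, -2)}; classification: node.

Compute partial derivatives:
  f_x = -6*x**2 - 2*x*y - 42*x + y**2 - 2*y - 68.
  f_y = -x**2 + 2*x*y - 2*x - 6*y**2 - 16*y - 17.
Scan x_0 ∈ {−4, ..., 4}. For each x_0, f_y(x_0, y) is a polynomial in y; find its integer roots y ∈ {−4, ..., 4}, then test f_x and f at those candidates.
  x = -4: f_y(-4, y) = -6*y**2 - 24*y - 25; no integer root y with |y| ≤ 4.
  x = -3: f_y(-3, y) = -6*y**2 - 22*y - 20; vanishes at y ∈ {-2}. (-3, -2): f_x = 0, f = 0 — SINGULAR.
  x = -2: f_y(-2, y) = -6*y**2 - 20*y - 17; no integer root y with |y| ≤ 4.
  x = -1: f_y(-1, y) = -6*y**2 - 18*y - 16; no integer root y with |y| ≤ 4.
  x = 0: f_y(0, y) = -6*y**2 - 16*y - 17; no integer root y with |y| ≤ 4.
  x = 1: f_y(1, y) = -6*y**2 - 14*y - 20; no integer root y with |y| ≤ 4.
  x = 2: f_y(2, y) = -6*y**2 - 12*y - 25; no integer root y with |y| ≤ 4.
  x = 3: f_y(3, y) = -6*y**2 - 10*y - 32; no integer root y with |y| ≤ 4.
  x = 4: f_y(4, y) = -6*y**2 - 8*y - 41; no integer root y with |y| ≤ 4.
Only singular point on the grid: (-3, -2).
Classify: substitute x = -3 + u, y = -2 + v and expand: f = -2*u**3 - u**2*v - u**2 + u*v**2 - 2*v**3 + v**2.
No constant or linear terms (consistent with a singular point). Quadratic part: -u**2 + v**2. Cubic part: -2*u**3 - u**2*v + u*v**2 - 2*v**3.
The quadratic part v**2 - u**2 = (v − u)(v + u) splits into two distinct linear factors, so there are two distinct tangent lines y − -2 = ±(x − -3) — this is a node (ordinary double point).
Classification: node.


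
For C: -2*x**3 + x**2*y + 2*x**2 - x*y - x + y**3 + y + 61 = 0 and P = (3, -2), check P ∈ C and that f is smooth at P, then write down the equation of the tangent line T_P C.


Tangent line at P: -53*x + 19*y + 197 = 0.

Step 1: f(3, -2) = 0, so P lies on C.
Step 2: partial derivatives
  f_x(x, y) = -6*x**2 + 2*x*y + 4*x - y - 1, f_y(x, y) = x**2 - x + 3*y**2 + 1.
  f_x(P) = -53, f_y(P) = 19 (gradient nonzero, so P is smooth).
Step 3: tangent line at P: -53·(x − 3) + 19·(y − -2) = 0.
Expanding: -53*x + 19*y + 197 = 0.


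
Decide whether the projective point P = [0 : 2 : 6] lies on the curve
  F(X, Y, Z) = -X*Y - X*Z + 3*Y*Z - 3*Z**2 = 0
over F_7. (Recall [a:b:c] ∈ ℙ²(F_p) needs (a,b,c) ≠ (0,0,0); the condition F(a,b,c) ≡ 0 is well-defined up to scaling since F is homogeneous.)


F(0,2,6) ≡ 5 (mod 7); P is NOT on the curve.

Evaluate F(0, 2, 6) term-by-term (mod 7).
  -X*Y ↦ -1·0·2·1 = 0
  -X*Z ↦ -1·0·1·6 = 0
  3*Y*Z ↦ 3·1·2·6 = 36
  -3*Z**2 ↦ -3·1·1·36 = -108
Sum: F(0, 2, 6) = (0) + (0) + (36) + (-108) = -72.
Reducing mod 7: -72 ≡ 5 (mod 7).
Since F(a, b, c) ≡ 5 ≠ 0 (mod 7), P does NOT lie on the curve.


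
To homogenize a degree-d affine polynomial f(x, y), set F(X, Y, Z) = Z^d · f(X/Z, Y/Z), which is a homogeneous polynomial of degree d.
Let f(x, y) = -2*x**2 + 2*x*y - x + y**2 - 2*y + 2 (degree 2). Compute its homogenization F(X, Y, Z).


F(X, Y, Z) = -2*X**2 + 2*X*Y - X*Z + Y**2 - 2*Y*Z + 2*Z**2

deg(f) = 2.
Substitute x = X/Z, y = Y/Z into f, then multiply by Z^2.
  monomial -2·x^2·y^0 ↦ -2·X^2·Y^0·Z^0.
  monomial 2·x^1·y^1 ↦ 2·X^1·Y^1·Z^0.
  monomial -1·x^1·y^0 ↦ -1·X^1·Y^0·Z^1.
  monomial 1·x^0·y^2 ↦ 1·X^0·Y^2·Z^0.
  monomial -2·x^0·y^1 ↦ -2·X^0·Y^1·Z^1.
  monomial 2·x^0·y^0 ↦ 2·X^0·Y^0·Z^2.
Collecting: F(X, Y, Z) = -2*X**2 + 2*X*Y - X*Z + Y**2 - 2*Y*Z + 2*Z**2.


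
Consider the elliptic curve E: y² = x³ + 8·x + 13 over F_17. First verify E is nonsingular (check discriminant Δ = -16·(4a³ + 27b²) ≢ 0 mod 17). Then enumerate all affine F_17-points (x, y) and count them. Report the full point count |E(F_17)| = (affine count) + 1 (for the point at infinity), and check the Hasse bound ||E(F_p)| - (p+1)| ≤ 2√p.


Affine points = {(0, 8), (0, 9), (3, 8), (3, 9), (5, 5), (5, 12), (7, 2), (7, 15), (9, 7), (9, 10), (11, 2), (11, 15), (12, 1), (12, 16), (13, 6), (13, 11), (14, 8), (14, 9), (16, 2), (16, 15)}; affine count = 20; |E(F_17)| = 21.

Discriminant check: Δ ∝ 4a³ + 27b² = 4·8³ + 27·13² = 4·512 + 27·169 ≡ 15 (mod 17). Nonzero ⇒ E is nonsingular.
For each x ∈ F_17, compute rhs = x³ + 8·x + 13 mod 17, then count y ∈ F_17 with y² ≡ rhs.
  x = 0: rhs = 13, matching y values: 8, 9 (2 points).
  x = 1: rhs = 5, matching y values: none (0 points).
  x = 2: rhs = 3, matching y values: none (0 points).
  x = 3: rhs = 13, matching y values: 8, 9 (2 points).
  x = 4: rhs = 7, matching y values: none (0 points).
  x = 5: rhs = 8, matching y values: 5, 12 (2 points).
  x = 6: rhs = 5, matching y values: none (0 points).
  x = 7: rhs = 4, matching y values: 2, 15 (2 points).
  x = 8: rhs = 11, matching y values: none (0 points).
  x = 9: rhs = 15, matching y values: 7, 10 (2 points).
  x = 10: rhs = 5, matching y values: none (0 points).
  x = 11: rhs = 4, matching y values: 2, 15 (2 points).
  x = 12: rhs = 1, matching y values: 1, 16 (2 points).
  x = 13: rhs = 2, matching y values: 6, 11 (2 points).
  x = 14: rhs = 13, matching y values: 8, 9 (2 points).
  x = 15: rhs = 6, matching y values: none (0 points).
  x = 16: rhs = 4, matching y values: 2, 15 (2 points).
Total affine count: 20.
Full point count |E(F_17)| = 20 + 1 = 21.
Hasse bound: |21 − (17+1)| = |3| = 3 ≤ 2√17 ≈ 8.2462 ✓.
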